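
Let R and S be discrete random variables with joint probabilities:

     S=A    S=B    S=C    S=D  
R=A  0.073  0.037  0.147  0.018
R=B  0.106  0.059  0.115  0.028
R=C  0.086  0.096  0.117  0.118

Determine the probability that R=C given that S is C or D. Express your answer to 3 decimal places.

0.433

P(S=C) = 0.147 + 0.115 + 0.117 = 0.379.
P(S=D) = 0.018 + 0.028 + 0.118 = 0.164.
P(S ∈ {C, D}) = 0.379 + 0.164 = 0.543; P(R=C, S ∈ {C, D}) = 0.117 + 0.118 = 0.235.
P(R=C | S ∈ {C, D}) = 0.235/0.543 = 0.433.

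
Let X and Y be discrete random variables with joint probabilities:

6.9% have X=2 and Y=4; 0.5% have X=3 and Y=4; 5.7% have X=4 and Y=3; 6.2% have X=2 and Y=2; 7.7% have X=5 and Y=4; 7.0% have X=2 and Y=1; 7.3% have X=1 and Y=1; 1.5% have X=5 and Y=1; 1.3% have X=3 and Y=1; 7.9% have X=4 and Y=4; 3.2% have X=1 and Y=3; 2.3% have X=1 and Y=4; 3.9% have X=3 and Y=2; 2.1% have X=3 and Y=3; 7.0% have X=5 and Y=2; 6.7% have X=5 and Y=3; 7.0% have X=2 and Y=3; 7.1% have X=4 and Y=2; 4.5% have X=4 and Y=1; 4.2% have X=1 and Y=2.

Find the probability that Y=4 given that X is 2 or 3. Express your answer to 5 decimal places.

P(X=2) = 0.070 + 0.062 + 0.070 + 0.069 = 0.271.
P(X=3) = 0.013 + 0.039 + 0.021 + 0.005 = 0.078.
P(X ∈ {2, 3}) = 0.271 + 0.078 = 0.349; P(Y=4, X ∈ {2, 3}) = 0.069 + 0.005 = 0.074.
P(Y=4 | X ∈ {2, 3}) = 0.074/0.349 = 0.21203.

0.21203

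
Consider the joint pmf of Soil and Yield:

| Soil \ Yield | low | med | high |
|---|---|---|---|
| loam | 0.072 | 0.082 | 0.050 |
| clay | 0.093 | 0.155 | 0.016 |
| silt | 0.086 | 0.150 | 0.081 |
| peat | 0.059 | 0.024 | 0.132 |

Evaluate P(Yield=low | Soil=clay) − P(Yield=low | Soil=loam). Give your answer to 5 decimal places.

-0.00067

P(Soil=clay) = 0.093 + 0.155 + 0.016 = 0.264; P(Yield=low | Soil=clay) = 0.093/0.264 = 0.352273.
P(Soil=loam) = 0.072 + 0.082 + 0.050 = 0.204; P(Yield=low | Soil=loam) = 0.072/0.204 = 0.352941.
Difference = -0.00067.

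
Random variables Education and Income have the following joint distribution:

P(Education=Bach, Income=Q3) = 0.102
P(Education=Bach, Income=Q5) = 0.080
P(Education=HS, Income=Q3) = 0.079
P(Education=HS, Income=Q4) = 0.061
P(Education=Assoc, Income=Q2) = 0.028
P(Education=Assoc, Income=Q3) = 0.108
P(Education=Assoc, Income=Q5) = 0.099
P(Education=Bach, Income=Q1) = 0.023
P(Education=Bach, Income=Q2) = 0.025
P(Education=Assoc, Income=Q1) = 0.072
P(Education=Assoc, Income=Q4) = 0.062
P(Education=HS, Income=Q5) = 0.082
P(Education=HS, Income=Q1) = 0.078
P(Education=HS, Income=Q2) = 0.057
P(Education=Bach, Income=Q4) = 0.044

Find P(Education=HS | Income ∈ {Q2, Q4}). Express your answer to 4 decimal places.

P(Income=Q2) = 0.057 + 0.028 + 0.025 = 0.110.
P(Income=Q4) = 0.061 + 0.062 + 0.044 = 0.167.
P(Income ∈ {Q2, Q4}) = 0.110 + 0.167 = 0.277; P(Education=HS, Income ∈ {Q2, Q4}) = 0.057 + 0.061 = 0.118.
P(Education=HS | Income ∈ {Q2, Q4}) = 0.118/0.277 = 0.4260.

0.4260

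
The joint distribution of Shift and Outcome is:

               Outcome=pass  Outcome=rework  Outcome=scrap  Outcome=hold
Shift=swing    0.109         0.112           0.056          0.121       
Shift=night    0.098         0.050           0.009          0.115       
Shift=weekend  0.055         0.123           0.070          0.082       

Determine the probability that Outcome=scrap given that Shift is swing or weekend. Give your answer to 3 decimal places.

0.173

P(Shift=swing) = 0.109 + 0.112 + 0.056 + 0.121 = 0.398.
P(Shift=weekend) = 0.055 + 0.123 + 0.070 + 0.082 = 0.330.
P(Shift ∈ {swing, weekend}) = 0.398 + 0.330 = 0.728; P(Outcome=scrap, Shift ∈ {swing, weekend}) = 0.056 + 0.070 = 0.126.
P(Outcome=scrap | Shift ∈ {swing, weekend}) = 0.126/0.728 = 0.173.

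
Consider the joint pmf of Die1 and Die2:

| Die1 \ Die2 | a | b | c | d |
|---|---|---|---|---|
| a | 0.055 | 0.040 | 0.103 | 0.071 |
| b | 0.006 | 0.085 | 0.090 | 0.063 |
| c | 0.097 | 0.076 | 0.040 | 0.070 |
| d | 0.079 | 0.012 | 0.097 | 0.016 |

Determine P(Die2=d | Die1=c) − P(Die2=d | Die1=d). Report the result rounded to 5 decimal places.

0.16892

P(Die1=c) = 0.097 + 0.076 + 0.040 + 0.070 = 0.283; P(Die2=d | Die1=c) = 0.070/0.283 = 0.247350.
P(Die1=d) = 0.079 + 0.012 + 0.097 + 0.016 = 0.204; P(Die2=d | Die1=d) = 0.016/0.204 = 0.078431.
Difference = 0.16892.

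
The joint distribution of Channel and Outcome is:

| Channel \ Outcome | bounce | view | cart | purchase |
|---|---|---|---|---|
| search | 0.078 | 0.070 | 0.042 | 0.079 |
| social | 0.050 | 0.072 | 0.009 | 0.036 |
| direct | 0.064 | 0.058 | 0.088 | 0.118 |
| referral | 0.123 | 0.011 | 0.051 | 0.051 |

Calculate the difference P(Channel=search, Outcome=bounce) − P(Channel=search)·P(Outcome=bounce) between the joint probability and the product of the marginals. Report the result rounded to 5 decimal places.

-0.00674

P(Channel=search) = 0.078 + 0.070 + 0.042 + 0.079 = 0.269.
P(Outcome=bounce) = 0.078 + 0.050 + 0.064 + 0.123 = 0.315.
P(Channel=search, Outcome=bounce) − P(Channel=search)P(Outcome=bounce) = 0.078 − 0.269×0.315 = -0.00674.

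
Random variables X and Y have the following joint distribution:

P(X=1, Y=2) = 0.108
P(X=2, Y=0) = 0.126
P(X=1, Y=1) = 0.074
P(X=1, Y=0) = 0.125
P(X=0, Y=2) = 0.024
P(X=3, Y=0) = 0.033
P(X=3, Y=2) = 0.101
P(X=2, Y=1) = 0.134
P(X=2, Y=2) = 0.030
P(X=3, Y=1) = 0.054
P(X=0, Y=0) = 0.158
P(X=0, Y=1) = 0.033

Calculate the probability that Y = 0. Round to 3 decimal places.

P(Y=0) = 0.158 + 0.125 + 0.126 + 0.033 = 0.442.

0.442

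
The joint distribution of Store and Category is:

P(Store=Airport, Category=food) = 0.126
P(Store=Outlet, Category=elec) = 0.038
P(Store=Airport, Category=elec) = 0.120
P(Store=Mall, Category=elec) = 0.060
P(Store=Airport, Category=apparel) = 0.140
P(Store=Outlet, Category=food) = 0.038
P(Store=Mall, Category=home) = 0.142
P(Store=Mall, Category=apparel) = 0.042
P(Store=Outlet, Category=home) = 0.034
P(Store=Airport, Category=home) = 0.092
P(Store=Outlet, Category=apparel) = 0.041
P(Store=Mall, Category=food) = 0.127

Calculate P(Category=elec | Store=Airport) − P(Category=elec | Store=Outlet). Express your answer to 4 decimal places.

P(Store=Airport) = 0.126 + 0.140 + 0.120 + 0.092 = 0.478; P(Category=elec | Store=Airport) = 0.120/0.478 = 0.25105.
P(Store=Outlet) = 0.038 + 0.041 + 0.038 + 0.034 = 0.151; P(Category=elec | Store=Outlet) = 0.038/0.151 = 0.25166.
Difference = -0.0006.

-0.0006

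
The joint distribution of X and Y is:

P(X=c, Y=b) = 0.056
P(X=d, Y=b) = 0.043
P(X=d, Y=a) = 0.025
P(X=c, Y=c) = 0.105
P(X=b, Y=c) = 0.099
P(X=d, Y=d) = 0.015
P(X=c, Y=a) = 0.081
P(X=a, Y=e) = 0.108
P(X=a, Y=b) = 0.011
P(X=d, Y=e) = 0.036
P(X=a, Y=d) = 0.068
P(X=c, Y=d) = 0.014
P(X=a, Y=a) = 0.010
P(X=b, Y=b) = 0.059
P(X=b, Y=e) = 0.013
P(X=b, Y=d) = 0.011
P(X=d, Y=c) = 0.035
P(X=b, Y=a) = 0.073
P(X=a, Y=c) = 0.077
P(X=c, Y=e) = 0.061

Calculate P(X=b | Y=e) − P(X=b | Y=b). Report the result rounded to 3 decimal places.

P(Y=e) = 0.108 + 0.013 + 0.061 + 0.036 = 0.218; P(X=b | Y=e) = 0.013/0.218 = 0.0596.
P(Y=b) = 0.011 + 0.059 + 0.056 + 0.043 = 0.169; P(X=b | Y=b) = 0.059/0.169 = 0.3491.
Difference = -0.289.

-0.289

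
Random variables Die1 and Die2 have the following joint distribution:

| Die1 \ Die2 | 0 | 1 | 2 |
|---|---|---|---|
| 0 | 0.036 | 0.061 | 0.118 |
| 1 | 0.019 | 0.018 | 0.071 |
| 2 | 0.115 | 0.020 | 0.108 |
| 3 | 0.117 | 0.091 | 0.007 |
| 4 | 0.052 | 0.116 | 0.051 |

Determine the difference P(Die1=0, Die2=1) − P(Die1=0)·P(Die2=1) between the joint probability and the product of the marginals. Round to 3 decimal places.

-0.005

P(Die1=0) = 0.036 + 0.061 + 0.118 = 0.215.
P(Die2=1) = 0.061 + 0.018 + 0.020 + 0.091 + 0.116 = 0.306.
P(Die1=0, Die2=1) − P(Die1=0)P(Die2=1) = 0.061 − 0.215×0.306 = -0.005.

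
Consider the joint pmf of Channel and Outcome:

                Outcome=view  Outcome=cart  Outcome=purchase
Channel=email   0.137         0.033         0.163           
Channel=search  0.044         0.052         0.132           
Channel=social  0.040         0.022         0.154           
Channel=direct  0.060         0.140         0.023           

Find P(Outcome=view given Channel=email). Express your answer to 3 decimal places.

P(Channel=email) = 0.137 + 0.033 + 0.163 = 0.333.
P(Outcome=view | Channel=email) = 0.137/0.333 = 0.411.

0.411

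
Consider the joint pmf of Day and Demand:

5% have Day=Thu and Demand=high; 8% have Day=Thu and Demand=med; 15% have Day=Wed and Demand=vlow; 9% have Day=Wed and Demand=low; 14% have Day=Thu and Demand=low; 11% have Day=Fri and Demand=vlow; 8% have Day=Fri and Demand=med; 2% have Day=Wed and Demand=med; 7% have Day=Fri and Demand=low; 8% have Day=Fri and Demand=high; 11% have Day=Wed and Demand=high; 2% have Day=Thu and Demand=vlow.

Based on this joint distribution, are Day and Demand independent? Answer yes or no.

P(Day=Thu) = 0.29 and P(Demand=vlow) = 0.28, so their product is 0.0812, but P(Day=Thu, Demand=vlow) = 0.02. Since these differ, Day and Demand are not independent.

no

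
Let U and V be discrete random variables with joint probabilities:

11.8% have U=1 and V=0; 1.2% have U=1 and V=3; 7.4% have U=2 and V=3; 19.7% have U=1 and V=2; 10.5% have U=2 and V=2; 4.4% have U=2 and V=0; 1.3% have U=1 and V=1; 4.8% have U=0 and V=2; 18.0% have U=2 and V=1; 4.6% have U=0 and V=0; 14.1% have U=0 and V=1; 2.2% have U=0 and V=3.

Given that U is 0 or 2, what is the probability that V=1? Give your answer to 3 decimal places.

0.486

P(U=0) = 0.046 + 0.141 + 0.048 + 0.022 = 0.257.
P(U=2) = 0.044 + 0.180 + 0.105 + 0.074 = 0.403.
P(U ∈ {0, 2}) = 0.257 + 0.403 = 0.660; P(V=1, U ∈ {0, 2}) = 0.141 + 0.180 = 0.321.
P(V=1 | U ∈ {0, 2}) = 0.321/0.660 = 0.486.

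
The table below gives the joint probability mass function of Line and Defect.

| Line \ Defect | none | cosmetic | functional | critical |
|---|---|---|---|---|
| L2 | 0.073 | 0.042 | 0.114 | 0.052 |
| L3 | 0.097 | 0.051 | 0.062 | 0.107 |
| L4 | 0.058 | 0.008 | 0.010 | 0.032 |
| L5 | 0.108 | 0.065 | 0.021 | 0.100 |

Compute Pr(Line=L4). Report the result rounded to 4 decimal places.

0.1080

P(Line=L4) = 0.058 + 0.008 + 0.010 + 0.032 = 0.108.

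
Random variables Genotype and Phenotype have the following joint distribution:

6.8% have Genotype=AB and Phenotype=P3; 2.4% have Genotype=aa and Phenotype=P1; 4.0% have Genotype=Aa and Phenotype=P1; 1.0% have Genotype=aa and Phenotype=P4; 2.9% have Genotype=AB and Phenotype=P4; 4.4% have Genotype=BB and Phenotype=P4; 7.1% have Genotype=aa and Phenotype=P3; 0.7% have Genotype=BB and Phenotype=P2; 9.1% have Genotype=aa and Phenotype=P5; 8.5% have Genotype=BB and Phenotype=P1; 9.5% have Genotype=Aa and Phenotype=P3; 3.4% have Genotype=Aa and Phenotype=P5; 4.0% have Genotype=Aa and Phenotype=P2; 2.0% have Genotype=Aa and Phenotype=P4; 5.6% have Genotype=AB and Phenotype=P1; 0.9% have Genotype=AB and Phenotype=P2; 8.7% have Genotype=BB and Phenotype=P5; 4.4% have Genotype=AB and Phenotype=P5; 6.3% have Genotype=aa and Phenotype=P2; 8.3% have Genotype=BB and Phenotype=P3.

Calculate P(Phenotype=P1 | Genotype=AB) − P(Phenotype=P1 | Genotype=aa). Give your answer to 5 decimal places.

P(Genotype=AB) = 0.056 + 0.009 + 0.068 + 0.029 + 0.044 = 0.206; P(Phenotype=P1 | Genotype=AB) = 0.056/0.206 = 0.271845.
P(Genotype=aa) = 0.024 + 0.063 + 0.071 + 0.010 + 0.091 = 0.259; P(Phenotype=P1 | Genotype=aa) = 0.024/0.259 = 0.092664.
Difference = 0.17918.

0.17918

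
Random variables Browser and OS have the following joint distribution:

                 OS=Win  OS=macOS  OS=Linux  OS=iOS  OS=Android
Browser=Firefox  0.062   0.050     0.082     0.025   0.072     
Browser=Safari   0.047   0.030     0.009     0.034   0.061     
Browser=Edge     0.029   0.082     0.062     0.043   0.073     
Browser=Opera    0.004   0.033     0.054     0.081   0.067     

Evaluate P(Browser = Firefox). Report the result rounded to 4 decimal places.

0.2910

P(Browser=Firefox) = 0.062 + 0.050 + 0.082 + 0.025 + 0.072 = 0.291.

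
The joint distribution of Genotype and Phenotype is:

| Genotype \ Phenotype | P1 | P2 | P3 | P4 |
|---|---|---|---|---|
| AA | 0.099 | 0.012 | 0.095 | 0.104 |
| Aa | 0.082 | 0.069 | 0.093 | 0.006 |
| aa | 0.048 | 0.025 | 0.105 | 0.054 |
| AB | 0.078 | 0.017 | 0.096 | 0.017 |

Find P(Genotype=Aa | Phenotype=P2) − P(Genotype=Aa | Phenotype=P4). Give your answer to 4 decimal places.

P(Phenotype=P2) = 0.012 + 0.069 + 0.025 + 0.017 = 0.123; P(Genotype=Aa | Phenotype=P2) = 0.069/0.123 = 0.56098.
P(Phenotype=P4) = 0.104 + 0.006 + 0.054 + 0.017 = 0.181; P(Genotype=Aa | Phenotype=P4) = 0.006/0.181 = 0.03315.
Difference = 0.5278.

0.5278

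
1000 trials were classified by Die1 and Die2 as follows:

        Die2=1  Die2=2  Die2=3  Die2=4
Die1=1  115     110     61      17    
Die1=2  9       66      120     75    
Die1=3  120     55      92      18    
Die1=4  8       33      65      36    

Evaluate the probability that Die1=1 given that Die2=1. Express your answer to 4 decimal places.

0.4563

Total with Die2=1: 115 + 9 + 120 + 8 = 252.
P(Die1=1 | Die2=1) = 115/252 = 0.4563.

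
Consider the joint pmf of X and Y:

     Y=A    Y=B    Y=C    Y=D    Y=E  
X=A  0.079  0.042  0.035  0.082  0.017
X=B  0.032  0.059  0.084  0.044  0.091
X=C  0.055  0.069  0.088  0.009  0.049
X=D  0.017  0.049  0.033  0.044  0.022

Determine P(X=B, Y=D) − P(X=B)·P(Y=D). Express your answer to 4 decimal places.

-0.0115

P(X=B) = 0.032 + 0.059 + 0.084 + 0.044 + 0.091 = 0.310.
P(Y=D) = 0.082 + 0.044 + 0.009 + 0.044 = 0.179.
P(X=B, Y=D) − P(X=B)P(Y=D) = 0.044 − 0.310×0.179 = -0.0115.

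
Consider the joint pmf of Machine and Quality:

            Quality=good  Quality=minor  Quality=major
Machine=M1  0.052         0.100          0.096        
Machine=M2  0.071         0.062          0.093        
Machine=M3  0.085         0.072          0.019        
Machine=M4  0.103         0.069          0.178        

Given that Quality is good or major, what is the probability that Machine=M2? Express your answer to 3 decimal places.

P(Quality=good) = 0.052 + 0.071 + 0.085 + 0.103 = 0.311.
P(Quality=major) = 0.096 + 0.093 + 0.019 + 0.178 = 0.386.
P(Quality ∈ {good, major}) = 0.311 + 0.386 = 0.697; P(Machine=M2, Quality ∈ {good, major}) = 0.071 + 0.093 = 0.164.
P(Machine=M2 | Quality ∈ {good, major}) = 0.164/0.697 = 0.235.

0.235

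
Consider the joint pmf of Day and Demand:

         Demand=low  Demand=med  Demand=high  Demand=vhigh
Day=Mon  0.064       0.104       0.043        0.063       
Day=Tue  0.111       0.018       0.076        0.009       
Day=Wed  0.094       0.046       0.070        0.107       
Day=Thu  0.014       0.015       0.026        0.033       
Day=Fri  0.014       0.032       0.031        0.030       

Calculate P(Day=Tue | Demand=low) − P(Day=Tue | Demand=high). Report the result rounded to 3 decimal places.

0.065

P(Demand=low) = 0.064 + 0.111 + 0.094 + 0.014 + 0.014 = 0.297; P(Day=Tue | Demand=low) = 0.111/0.297 = 0.3737.
P(Demand=high) = 0.043 + 0.076 + 0.070 + 0.026 + 0.031 = 0.246; P(Day=Tue | Demand=high) = 0.076/0.246 = 0.3089.
Difference = 0.065.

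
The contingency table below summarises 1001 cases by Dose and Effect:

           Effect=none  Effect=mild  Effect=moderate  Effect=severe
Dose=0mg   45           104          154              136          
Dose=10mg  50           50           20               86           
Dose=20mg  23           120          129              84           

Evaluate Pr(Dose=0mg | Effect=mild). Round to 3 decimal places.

0.380

Total with Effect=mild: 104 + 50 + 120 = 274.
P(Dose=0mg | Effect=mild) = 104/274 = 0.380.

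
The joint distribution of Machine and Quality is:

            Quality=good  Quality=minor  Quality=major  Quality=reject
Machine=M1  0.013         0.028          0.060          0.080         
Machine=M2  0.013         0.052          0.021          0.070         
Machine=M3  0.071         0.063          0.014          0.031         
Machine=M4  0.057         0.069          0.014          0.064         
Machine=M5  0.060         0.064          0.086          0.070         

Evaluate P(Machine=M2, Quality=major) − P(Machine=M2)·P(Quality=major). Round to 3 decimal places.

-0.009

P(Machine=M2) = 0.013 + 0.052 + 0.021 + 0.070 = 0.156.
P(Quality=major) = 0.060 + 0.021 + 0.014 + 0.014 + 0.086 = 0.195.
P(Machine=M2, Quality=major) − P(Machine=M2)P(Quality=major) = 0.021 − 0.156×0.195 = -0.009.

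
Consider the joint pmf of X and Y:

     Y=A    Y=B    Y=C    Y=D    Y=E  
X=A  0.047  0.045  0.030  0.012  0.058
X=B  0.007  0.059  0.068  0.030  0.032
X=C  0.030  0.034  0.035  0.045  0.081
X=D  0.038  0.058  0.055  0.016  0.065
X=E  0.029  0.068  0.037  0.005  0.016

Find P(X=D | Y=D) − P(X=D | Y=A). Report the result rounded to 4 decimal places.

P(Y=D) = 0.012 + 0.030 + 0.045 + 0.016 + 0.005 = 0.108; P(X=D | Y=D) = 0.016/0.108 = 0.14815.
P(Y=A) = 0.047 + 0.007 + 0.030 + 0.038 + 0.029 = 0.151; P(X=D | Y=A) = 0.038/0.151 = 0.25166.
Difference = -0.1035.

-0.1035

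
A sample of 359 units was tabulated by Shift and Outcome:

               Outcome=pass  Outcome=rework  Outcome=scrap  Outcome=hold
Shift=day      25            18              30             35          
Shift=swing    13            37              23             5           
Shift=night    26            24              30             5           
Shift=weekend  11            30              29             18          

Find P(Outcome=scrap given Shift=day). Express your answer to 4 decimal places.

0.2778

Total with Shift=day: 25 + 18 + 30 + 35 = 108.
P(Outcome=scrap | Shift=day) = 30/108 = 0.2778.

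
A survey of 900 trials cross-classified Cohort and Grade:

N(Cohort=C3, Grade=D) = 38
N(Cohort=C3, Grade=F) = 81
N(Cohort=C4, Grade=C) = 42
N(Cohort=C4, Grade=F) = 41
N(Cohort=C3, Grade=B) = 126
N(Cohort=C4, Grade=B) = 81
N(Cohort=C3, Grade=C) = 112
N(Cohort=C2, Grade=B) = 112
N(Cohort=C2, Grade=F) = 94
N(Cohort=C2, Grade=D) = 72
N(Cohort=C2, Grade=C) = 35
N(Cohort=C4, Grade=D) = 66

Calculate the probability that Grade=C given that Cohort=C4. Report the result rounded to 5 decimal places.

0.18261

Total with Cohort=C4: 81 + 42 + 66 + 41 = 230.
P(Grade=C | Cohort=C4) = 42/230 = 0.18261.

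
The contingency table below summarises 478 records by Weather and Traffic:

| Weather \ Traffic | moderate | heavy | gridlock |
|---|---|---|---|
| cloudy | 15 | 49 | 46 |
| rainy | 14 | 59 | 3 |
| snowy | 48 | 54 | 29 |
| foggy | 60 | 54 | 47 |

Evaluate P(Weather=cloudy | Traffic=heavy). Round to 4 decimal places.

0.2269

Total with Traffic=heavy: 49 + 59 + 54 + 54 = 216.
P(Weather=cloudy | Traffic=heavy) = 49/216 = 0.2269.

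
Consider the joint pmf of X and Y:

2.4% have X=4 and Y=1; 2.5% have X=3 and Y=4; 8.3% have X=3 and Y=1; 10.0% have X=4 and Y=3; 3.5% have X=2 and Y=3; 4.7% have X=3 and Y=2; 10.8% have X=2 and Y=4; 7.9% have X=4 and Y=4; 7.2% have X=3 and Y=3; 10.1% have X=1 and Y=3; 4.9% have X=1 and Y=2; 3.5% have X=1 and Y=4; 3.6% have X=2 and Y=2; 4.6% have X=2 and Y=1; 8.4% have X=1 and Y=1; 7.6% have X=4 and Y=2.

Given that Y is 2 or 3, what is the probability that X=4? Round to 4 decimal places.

P(Y=2) = 0.049 + 0.036 + 0.047 + 0.076 = 0.208.
P(Y=3) = 0.101 + 0.035 + 0.072 + 0.100 = 0.308.
P(Y ∈ {2, 3}) = 0.208 + 0.308 = 0.516; P(X=4, Y ∈ {2, 3}) = 0.076 + 0.100 = 0.176.
P(X=4 | Y ∈ {2, 3}) = 0.176/0.516 = 0.3411.

0.3411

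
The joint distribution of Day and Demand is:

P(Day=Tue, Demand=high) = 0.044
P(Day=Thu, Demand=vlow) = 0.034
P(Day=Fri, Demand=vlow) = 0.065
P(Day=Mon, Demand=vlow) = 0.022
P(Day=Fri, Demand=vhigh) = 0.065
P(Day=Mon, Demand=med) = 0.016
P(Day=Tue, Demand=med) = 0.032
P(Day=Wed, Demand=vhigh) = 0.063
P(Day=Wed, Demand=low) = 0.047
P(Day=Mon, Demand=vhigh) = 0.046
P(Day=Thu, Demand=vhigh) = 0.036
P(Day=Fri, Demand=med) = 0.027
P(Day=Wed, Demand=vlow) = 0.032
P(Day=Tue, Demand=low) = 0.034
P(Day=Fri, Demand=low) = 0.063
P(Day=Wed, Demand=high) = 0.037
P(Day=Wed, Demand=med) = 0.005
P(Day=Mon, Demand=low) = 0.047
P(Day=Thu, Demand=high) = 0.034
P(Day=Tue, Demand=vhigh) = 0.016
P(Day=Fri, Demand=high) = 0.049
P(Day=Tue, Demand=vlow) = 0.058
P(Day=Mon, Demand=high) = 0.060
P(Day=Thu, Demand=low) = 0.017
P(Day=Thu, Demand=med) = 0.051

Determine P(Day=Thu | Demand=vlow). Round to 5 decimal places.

P(Demand=vlow) = 0.022 + 0.058 + 0.032 + 0.034 + 0.065 = 0.211.
P(Day=Thu | Demand=vlow) = 0.034/0.211 = 0.16114.

0.16114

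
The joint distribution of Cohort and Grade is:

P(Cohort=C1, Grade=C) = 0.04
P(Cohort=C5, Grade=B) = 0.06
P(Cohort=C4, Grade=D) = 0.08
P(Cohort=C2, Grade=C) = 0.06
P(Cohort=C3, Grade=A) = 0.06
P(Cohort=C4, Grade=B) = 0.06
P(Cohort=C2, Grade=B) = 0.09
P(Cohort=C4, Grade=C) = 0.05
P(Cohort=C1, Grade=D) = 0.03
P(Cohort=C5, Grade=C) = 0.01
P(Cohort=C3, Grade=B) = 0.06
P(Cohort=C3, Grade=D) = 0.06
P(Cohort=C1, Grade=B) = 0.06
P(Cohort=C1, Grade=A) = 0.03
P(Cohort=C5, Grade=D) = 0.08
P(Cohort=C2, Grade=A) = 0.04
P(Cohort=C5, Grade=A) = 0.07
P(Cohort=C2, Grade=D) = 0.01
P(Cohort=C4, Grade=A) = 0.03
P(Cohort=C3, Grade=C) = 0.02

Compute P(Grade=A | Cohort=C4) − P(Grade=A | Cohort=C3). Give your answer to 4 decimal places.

P(Cohort=C4) = 0.03 + 0.06 + 0.05 + 0.08 = 0.22; P(Grade=A | Cohort=C4) = 0.03/0.22 = 0.13636.
P(Cohort=C3) = 0.06 + 0.06 + 0.02 + 0.06 = 0.20; P(Grade=A | Cohort=C3) = 0.06/0.20 = 0.30000.
Difference = -0.1636.

-0.1636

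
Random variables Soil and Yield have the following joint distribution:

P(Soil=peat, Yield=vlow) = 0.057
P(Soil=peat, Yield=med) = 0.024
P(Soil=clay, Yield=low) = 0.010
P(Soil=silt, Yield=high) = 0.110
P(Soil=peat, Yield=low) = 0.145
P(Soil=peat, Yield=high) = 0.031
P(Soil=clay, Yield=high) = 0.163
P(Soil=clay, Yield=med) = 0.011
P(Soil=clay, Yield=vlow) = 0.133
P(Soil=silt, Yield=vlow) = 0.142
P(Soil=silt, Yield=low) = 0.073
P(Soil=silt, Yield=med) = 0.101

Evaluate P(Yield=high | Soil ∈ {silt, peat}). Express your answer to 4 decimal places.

0.2064

P(Soil=silt) = 0.142 + 0.073 + 0.101 + 0.110 = 0.426.
P(Soil=peat) = 0.057 + 0.145 + 0.024 + 0.031 = 0.257.
P(Soil ∈ {silt, peat}) = 0.426 + 0.257 = 0.683; P(Yield=high, Soil ∈ {silt, peat}) = 0.110 + 0.031 = 0.141.
P(Yield=high | Soil ∈ {silt, peat}) = 0.141/0.683 = 0.2064.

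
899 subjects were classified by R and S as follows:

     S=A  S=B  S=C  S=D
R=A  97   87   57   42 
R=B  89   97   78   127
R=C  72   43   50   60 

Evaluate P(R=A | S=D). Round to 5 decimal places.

Total with S=D: 42 + 127 + 60 = 229.
P(R=A | S=D) = 42/229 = 0.18341.

0.18341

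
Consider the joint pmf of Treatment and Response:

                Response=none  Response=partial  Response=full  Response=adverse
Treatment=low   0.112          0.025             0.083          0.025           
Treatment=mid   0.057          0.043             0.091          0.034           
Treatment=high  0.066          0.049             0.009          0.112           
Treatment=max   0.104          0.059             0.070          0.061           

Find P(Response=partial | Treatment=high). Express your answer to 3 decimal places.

P(Treatment=high) = 0.066 + 0.049 + 0.009 + 0.112 = 0.236.
P(Response=partial | Treatment=high) = 0.049/0.236 = 0.208.

0.208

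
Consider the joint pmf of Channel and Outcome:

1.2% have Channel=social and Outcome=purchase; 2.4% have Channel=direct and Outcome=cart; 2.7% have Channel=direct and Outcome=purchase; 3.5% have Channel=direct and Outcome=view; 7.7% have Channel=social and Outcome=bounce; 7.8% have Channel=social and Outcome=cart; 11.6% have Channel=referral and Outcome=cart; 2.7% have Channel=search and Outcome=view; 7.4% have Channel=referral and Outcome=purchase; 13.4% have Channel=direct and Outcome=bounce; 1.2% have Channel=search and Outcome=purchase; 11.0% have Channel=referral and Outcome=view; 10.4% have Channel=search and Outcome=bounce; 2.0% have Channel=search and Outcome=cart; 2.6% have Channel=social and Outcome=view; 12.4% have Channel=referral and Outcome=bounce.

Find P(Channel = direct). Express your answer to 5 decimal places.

P(Channel=direct) = 0.134 + 0.035 + 0.024 + 0.027 = 0.220.

0.22000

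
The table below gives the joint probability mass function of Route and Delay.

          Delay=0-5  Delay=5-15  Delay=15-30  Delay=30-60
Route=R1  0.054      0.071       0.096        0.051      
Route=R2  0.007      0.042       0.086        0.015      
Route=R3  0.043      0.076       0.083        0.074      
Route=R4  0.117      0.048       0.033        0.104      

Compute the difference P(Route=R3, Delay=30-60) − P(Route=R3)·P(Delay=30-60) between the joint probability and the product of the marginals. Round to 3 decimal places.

P(Route=R3) = 0.043 + 0.076 + 0.083 + 0.074 = 0.276.
P(Delay=30-60) = 0.051 + 0.015 + 0.074 + 0.104 = 0.244.
P(Route=R3, Delay=30-60) − P(Route=R3)P(Delay=30-60) = 0.074 − 0.276×0.244 = 0.007.

0.007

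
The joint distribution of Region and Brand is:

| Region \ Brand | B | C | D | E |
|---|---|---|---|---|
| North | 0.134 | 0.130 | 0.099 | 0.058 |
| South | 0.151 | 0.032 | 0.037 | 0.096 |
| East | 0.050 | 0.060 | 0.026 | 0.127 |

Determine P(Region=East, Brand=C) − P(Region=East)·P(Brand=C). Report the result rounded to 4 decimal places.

0.0016

P(Region=East) = 0.050 + 0.060 + 0.026 + 0.127 = 0.263.
P(Brand=C) = 0.130 + 0.032 + 0.060 = 0.222.
P(Region=East, Brand=C) − P(Region=East)P(Brand=C) = 0.060 − 0.263×0.222 = 0.0016.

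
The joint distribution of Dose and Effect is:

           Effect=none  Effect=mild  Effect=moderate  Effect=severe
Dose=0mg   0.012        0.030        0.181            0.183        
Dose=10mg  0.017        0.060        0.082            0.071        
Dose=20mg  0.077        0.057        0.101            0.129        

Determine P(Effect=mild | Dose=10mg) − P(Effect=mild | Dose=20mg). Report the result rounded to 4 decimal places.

0.1043

P(Dose=10mg) = 0.017 + 0.060 + 0.082 + 0.071 = 0.230; P(Effect=mild | Dose=10mg) = 0.060/0.230 = 0.26087.
P(Dose=20mg) = 0.077 + 0.057 + 0.101 + 0.129 = 0.364; P(Effect=mild | Dose=20mg) = 0.057/0.364 = 0.15659.
Difference = 0.1043.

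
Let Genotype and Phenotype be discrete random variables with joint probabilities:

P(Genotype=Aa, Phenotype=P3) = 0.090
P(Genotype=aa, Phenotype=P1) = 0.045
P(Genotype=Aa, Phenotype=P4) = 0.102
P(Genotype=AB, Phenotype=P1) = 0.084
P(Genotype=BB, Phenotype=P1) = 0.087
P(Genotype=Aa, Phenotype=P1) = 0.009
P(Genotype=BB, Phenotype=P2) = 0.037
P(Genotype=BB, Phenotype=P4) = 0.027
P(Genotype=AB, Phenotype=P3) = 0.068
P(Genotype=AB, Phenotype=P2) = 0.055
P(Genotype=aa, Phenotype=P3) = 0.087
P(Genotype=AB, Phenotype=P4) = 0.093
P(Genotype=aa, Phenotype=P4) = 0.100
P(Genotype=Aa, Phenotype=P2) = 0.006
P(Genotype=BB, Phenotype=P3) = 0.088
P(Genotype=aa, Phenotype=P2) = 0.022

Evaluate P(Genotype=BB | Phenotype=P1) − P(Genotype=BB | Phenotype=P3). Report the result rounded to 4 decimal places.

P(Phenotype=P1) = 0.009 + 0.045 + 0.084 + 0.087 = 0.225; P(Genotype=BB | Phenotype=P1) = 0.087/0.225 = 0.38667.
P(Phenotype=P3) = 0.090 + 0.087 + 0.068 + 0.088 = 0.333; P(Genotype=BB | Phenotype=P3) = 0.088/0.333 = 0.26426.
Difference = 0.1224.

0.1224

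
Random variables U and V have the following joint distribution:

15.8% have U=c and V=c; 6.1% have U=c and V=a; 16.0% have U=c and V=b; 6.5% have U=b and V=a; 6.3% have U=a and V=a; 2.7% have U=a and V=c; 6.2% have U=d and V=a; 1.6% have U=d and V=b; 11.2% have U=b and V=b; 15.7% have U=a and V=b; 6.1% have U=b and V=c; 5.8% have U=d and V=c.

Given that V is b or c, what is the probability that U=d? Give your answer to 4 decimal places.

P(V=b) = 0.157 + 0.112 + 0.160 + 0.016 = 0.445.
P(V=c) = 0.027 + 0.061 + 0.158 + 0.058 = 0.304.
P(V ∈ {b, c}) = 0.445 + 0.304 = 0.749; P(U=d, V ∈ {b, c}) = 0.016 + 0.058 = 0.074.
P(U=d | V ∈ {b, c}) = 0.074/0.749 = 0.0988.

0.0988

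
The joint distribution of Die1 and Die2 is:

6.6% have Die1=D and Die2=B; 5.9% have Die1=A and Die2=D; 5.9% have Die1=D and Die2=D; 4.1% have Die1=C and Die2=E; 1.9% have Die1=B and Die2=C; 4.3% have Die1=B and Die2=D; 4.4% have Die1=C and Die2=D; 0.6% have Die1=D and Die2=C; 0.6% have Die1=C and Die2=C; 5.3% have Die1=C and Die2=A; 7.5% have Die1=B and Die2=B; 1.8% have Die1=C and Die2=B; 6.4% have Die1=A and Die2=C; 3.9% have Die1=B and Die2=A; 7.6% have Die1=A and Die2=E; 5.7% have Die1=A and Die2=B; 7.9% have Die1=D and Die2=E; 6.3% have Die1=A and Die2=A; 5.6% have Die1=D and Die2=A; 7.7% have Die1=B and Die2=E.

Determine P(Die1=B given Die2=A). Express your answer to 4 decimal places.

0.1848

P(Die2=A) = 0.063 + 0.039 + 0.053 + 0.056 = 0.211.
P(Die1=B | Die2=A) = 0.039/0.211 = 0.1848.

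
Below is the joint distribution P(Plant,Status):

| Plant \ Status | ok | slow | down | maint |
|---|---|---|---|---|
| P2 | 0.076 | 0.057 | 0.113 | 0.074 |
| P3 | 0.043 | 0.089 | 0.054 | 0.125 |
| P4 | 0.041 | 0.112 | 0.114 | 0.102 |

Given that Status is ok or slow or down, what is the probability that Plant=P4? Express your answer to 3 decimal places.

P(Status=ok) = 0.076 + 0.043 + 0.041 = 0.160.
P(Status=slow) = 0.057 + 0.089 + 0.112 = 0.258.
P(Status=down) = 0.113 + 0.054 + 0.114 = 0.281.
P(Status ∈ {ok, slow, down}) = 0.160 + 0.258 + 0.281 = 0.699; P(Plant=P4, Status ∈ {ok, slow, down}) = 0.041 + 0.112 + 0.114 = 0.267.
P(Plant=P4 | Status ∈ {ok, slow, down}) = 0.267/0.699 = 0.382.

0.382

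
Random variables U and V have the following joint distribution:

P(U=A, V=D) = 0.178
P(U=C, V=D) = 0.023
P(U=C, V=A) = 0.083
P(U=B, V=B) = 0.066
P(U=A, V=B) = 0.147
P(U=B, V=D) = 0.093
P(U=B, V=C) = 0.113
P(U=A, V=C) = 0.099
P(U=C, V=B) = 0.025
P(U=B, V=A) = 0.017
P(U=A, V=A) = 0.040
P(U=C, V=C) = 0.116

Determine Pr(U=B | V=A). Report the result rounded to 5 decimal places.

P(V=A) = 0.040 + 0.017 + 0.083 = 0.140.
P(U=B | V=A) = 0.017/0.140 = 0.12143.

0.12143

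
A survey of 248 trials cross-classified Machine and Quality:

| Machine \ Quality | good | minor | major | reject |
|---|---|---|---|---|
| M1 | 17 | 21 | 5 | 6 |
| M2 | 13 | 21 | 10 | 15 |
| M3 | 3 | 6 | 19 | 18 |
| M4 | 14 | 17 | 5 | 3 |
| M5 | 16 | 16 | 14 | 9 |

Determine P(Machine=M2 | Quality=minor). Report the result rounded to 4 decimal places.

0.2593

Total with Quality=minor: 21 + 21 + 6 + 17 + 16 = 81.
P(Machine=M2 | Quality=minor) = 21/81 = 0.2593.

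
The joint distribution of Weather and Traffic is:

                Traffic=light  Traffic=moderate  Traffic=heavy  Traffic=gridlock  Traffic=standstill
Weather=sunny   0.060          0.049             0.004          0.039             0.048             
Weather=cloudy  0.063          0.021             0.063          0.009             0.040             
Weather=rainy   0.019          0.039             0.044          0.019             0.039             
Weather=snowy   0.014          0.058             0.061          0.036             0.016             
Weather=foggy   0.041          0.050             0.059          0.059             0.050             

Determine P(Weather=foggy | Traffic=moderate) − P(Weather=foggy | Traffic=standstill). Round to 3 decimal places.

P(Traffic=moderate) = 0.049 + 0.021 + 0.039 + 0.058 + 0.050 = 0.217; P(Weather=foggy | Traffic=moderate) = 0.050/0.217 = 0.2304.
P(Traffic=standstill) = 0.048 + 0.040 + 0.039 + 0.016 + 0.050 = 0.193; P(Weather=foggy | Traffic=standstill) = 0.050/0.193 = 0.2591.
Difference = -0.029.

-0.029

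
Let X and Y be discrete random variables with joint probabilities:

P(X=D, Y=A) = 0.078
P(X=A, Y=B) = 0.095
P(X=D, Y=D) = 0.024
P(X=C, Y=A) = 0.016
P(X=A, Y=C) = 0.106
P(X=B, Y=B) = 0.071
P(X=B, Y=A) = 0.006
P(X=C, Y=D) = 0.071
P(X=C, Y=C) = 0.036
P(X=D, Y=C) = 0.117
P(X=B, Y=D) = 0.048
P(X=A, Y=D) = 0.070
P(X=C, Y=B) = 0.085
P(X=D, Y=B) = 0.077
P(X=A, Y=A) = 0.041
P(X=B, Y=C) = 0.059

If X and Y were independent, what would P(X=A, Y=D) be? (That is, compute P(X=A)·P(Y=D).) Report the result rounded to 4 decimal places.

P(X=A) = 0.041 + 0.095 + 0.106 + 0.070 = 0.312.
P(Y=D) = 0.070 + 0.048 + 0.071 + 0.024 = 0.213.
Product: 0.312 × 0.213 = 0.0665.

0.0665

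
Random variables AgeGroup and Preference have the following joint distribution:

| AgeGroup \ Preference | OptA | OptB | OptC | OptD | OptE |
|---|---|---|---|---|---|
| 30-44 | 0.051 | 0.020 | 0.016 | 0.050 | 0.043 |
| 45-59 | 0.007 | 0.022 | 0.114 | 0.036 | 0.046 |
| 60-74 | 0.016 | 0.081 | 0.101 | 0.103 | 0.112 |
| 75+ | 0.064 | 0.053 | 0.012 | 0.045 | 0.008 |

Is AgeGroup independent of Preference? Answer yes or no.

no

P(AgeGroup=45-59) = 0.225 and P(Preference=OptC) = 0.243, so their product is 0.05468, but P(AgeGroup=45-59, Preference=OptC) = 0.114. Since these differ, AgeGroup and Preference are not independent.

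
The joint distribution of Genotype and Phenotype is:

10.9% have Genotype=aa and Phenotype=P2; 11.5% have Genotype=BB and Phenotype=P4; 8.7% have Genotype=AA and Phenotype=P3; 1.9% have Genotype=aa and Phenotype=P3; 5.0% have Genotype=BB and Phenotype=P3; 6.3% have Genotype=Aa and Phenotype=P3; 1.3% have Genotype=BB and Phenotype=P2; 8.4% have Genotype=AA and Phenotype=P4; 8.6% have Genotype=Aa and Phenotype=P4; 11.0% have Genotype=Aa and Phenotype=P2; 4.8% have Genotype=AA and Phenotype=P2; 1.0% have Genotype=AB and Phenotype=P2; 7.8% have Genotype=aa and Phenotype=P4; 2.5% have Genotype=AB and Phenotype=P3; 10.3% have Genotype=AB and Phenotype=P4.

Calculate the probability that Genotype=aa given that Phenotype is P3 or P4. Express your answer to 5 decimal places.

P(Phenotype=P3) = 0.087 + 0.063 + 0.019 + 0.025 + 0.050 = 0.244.
P(Phenotype=P4) = 0.084 + 0.086 + 0.078 + 0.103 + 0.115 = 0.466.
P(Phenotype ∈ {P3, P4}) = 0.244 + 0.466 = 0.710; P(Genotype=aa, Phenotype ∈ {P3, P4}) = 0.019 + 0.078 = 0.097.
P(Genotype=aa | Phenotype ∈ {P3, P4}) = 0.097/0.710 = 0.13662.

0.13662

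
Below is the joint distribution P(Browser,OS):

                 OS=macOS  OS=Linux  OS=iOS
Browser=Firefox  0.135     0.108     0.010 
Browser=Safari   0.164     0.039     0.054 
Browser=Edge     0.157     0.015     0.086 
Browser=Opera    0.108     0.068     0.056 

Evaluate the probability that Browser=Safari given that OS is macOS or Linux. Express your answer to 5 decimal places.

P(OS=macOS) = 0.135 + 0.164 + 0.157 + 0.108 = 0.564.
P(OS=Linux) = 0.108 + 0.039 + 0.015 + 0.068 = 0.230.
P(OS ∈ {macOS, Linux}) = 0.564 + 0.230 = 0.794; P(Browser=Safari, OS ∈ {macOS, Linux}) = 0.164 + 0.039 = 0.203.
P(Browser=Safari | OS ∈ {macOS, Linux}) = 0.203/0.794 = 0.25567.

0.25567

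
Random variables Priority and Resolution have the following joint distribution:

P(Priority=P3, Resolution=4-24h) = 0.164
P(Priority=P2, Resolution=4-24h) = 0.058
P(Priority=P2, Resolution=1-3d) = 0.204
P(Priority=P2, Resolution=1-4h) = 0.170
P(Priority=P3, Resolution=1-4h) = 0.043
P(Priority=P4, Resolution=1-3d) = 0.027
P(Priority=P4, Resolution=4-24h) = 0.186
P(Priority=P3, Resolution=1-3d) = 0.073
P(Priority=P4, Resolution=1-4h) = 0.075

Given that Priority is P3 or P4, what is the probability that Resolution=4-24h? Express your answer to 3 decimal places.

0.616

P(Priority=P3) = 0.043 + 0.164 + 0.073 = 0.280.
P(Priority=P4) = 0.075 + 0.186 + 0.027 = 0.288.
P(Priority ∈ {P3, P4}) = 0.280 + 0.288 = 0.568; P(Resolution=4-24h, Priority ∈ {P3, P4}) = 0.164 + 0.186 = 0.350.
P(Resolution=4-24h | Priority ∈ {P3, P4}) = 0.350/0.568 = 0.616.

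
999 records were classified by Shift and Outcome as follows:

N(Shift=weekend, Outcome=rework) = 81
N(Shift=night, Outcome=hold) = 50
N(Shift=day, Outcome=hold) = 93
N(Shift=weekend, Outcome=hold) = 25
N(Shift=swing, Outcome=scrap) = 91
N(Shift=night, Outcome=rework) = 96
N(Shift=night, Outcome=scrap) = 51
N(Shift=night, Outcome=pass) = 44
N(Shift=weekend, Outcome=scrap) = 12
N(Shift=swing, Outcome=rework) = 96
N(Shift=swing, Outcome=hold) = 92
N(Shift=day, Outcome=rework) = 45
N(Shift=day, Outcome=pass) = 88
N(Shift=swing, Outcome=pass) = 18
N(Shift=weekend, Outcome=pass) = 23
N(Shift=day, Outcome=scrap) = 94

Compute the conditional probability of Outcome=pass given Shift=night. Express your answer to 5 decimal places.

0.18257

Total with Shift=night: 44 + 96 + 51 + 50 = 241.
P(Outcome=pass | Shift=night) = 44/241 = 0.18257.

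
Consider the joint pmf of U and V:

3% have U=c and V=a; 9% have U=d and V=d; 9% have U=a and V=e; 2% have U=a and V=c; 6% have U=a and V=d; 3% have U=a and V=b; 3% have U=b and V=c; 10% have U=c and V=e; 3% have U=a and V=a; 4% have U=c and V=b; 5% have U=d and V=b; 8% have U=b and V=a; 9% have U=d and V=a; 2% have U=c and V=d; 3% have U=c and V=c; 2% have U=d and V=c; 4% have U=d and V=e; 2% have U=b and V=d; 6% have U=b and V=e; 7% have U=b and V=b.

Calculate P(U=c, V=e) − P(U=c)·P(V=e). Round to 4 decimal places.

P(U=c) = 0.03 + 0.04 + 0.03 + 0.02 + 0.10 = 0.22.
P(V=e) = 0.09 + 0.06 + 0.10 + 0.04 = 0.29.
P(U=c, V=e) − P(U=c)P(V=e) = 0.10 − 0.22×0.29 = 0.0362.

0.0362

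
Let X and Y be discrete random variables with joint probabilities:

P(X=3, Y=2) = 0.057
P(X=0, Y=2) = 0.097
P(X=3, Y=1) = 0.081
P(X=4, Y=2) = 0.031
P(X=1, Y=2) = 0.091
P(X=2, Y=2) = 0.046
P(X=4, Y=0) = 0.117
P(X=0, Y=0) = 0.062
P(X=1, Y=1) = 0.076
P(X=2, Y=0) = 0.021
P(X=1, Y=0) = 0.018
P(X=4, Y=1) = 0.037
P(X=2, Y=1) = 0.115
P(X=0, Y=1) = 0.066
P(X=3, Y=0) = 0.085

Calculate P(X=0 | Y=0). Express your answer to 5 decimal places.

0.20462

P(Y=0) = 0.062 + 0.018 + 0.021 + 0.085 + 0.117 = 0.303.
P(X=0 | Y=0) = 0.062/0.303 = 0.20462.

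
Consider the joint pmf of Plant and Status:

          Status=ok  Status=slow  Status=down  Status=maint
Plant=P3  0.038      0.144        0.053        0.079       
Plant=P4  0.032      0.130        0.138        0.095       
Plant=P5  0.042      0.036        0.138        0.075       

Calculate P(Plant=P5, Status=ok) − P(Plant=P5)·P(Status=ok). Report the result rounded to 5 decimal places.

0.00941

P(Plant=P5) = 0.042 + 0.036 + 0.138 + 0.075 = 0.291.
P(Status=ok) = 0.038 + 0.032 + 0.042 = 0.112.
P(Plant=P5, Status=ok) − P(Plant=P5)P(Status=ok) = 0.042 − 0.291×0.112 = 0.00941.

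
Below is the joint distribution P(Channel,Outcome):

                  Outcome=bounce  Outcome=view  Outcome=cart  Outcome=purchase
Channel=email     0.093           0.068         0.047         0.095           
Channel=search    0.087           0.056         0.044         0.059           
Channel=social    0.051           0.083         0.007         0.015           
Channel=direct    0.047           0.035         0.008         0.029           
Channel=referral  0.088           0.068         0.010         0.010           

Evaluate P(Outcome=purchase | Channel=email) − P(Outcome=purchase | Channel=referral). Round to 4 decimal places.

0.2567

P(Channel=email) = 0.093 + 0.068 + 0.047 + 0.095 = 0.303; P(Outcome=purchase | Channel=email) = 0.095/0.303 = 0.31353.
P(Channel=referral) = 0.088 + 0.068 + 0.010 + 0.010 = 0.176; P(Outcome=purchase | Channel=referral) = 0.010/0.176 = 0.05682.
Difference = 0.2567.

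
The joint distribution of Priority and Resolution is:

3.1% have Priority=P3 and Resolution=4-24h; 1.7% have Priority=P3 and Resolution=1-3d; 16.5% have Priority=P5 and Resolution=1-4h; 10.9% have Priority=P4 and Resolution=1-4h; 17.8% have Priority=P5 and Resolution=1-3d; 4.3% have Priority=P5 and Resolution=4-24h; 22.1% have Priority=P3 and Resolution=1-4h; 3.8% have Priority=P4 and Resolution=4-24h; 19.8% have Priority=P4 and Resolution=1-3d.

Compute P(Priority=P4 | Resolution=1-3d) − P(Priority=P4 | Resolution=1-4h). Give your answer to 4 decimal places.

0.2836

P(Resolution=1-3d) = 0.017 + 0.198 + 0.178 = 0.393; P(Priority=P4 | Resolution=1-3d) = 0.198/0.393 = 0.50382.
P(Resolution=1-4h) = 0.221 + 0.109 + 0.165 = 0.495; P(Priority=P4 | Resolution=1-4h) = 0.109/0.495 = 0.22020.
Difference = 0.2836.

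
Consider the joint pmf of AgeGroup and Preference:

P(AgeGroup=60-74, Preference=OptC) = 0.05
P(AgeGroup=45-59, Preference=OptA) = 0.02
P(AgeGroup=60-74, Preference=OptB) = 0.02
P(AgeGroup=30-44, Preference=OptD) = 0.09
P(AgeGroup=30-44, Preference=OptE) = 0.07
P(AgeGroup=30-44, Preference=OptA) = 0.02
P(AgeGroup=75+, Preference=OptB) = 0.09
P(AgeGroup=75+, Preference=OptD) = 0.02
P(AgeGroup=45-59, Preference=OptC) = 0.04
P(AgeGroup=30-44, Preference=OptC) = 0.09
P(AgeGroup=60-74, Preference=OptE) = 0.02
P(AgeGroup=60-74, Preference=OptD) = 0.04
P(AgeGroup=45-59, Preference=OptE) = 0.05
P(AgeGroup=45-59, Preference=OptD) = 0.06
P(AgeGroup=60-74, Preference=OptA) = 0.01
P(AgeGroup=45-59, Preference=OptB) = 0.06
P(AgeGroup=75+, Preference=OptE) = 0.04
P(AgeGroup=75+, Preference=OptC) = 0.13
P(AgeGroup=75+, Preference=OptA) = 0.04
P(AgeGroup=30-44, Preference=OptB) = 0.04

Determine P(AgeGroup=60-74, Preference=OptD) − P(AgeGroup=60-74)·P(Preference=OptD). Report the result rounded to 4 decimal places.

P(AgeGroup=60-74) = 0.01 + 0.02 + 0.05 + 0.04 + 0.02 = 0.14.
P(Preference=OptD) = 0.09 + 0.06 + 0.04 + 0.02 = 0.21.
P(AgeGroup=60-74, Preference=OptD) − P(AgeGroup=60-74)P(Preference=OptD) = 0.04 − 0.14×0.21 = 0.0106.

0.0106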